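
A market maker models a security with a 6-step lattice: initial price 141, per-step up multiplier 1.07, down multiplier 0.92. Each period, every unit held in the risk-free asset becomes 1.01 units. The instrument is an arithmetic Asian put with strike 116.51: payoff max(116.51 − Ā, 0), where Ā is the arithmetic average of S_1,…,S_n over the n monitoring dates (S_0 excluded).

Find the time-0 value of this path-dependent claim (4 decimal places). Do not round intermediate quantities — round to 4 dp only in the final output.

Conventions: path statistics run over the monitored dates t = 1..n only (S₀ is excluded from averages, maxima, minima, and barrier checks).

price = 0.1518

Under the martingale measure an up-move has probability p* = 0.6000; value the claim as the probability-weighted average of per-path payoffs, discounted 6 periods at R = 1.01.
Enumerate all 2^6 = 64 price paths (U = up ×1.07, D = down ×0.92); each path with k up-moves has probability p*^k·(1−p*)^(6−k).
DDDDDD: Ā=106.3826, payoff=10.1274, prob=0.004096
UDDDDD: Ā=123.7275, payoff=0.0000, prob=0.006144
DUDDDD: Ā=120.2025, payoff=0.0000, prob=0.006144
UUDDDD: Ā=139.8008, payoff=0.0000, prob=0.009216
DDUDDD: Ā=116.9595, payoff=0.0000, prob=0.006144
UDUDDD: Ā=136.0290, payoff=0.0000, prob=0.009216
DUUDDD: Ā=132.5040, payoff=0.0000, prob=0.009216
UUUDDD: Ā=154.1080, payoff=0.0000, prob=0.013824
DDDUDD: Ā=113.9760, payoff=2.5340, prob=0.006144
UDDUDD: Ā=132.5590, payoff=0.0000, prob=0.009216
DUDUDD: Ā=129.0340, payoff=0.0000, prob=0.009216
UUDUDD: Ā=150.0722, payoff=0.0000, prob=0.013824
DDUUDD: Ā=125.7910, payoff=0.0000, prob=0.009216
UDUUDD: Ā=146.3004, payoff=0.0000, prob=0.013824
DUUUDD: Ā=142.7754, payoff=0.0000, prob=0.013824
UUUUDD: Ā=166.0540, payoff=0.0000, prob=0.020736
DDDDUD: Ā=111.2311, payoff=5.2789, prob=0.006144
UDDDUD: Ā=129.3666, payoff=0.0000, prob=0.009216
DUDDUD: Ā=125.8416, payoff=0.0000, prob=0.009216
UUDDUD: Ā=146.3593, payoff=0.0000, prob=0.013824
DDUDUD: Ā=122.5986, payoff=0.0000, prob=0.009216
UDUDUD: Ā=142.5875, payoff=0.0000, prob=0.013824
DUUDUD: Ā=139.0625, payoff=0.0000, prob=0.013824
UUUDUD: Ā=161.7358, payoff=0.0000, prob=0.020736
DDDUUD: Ā=119.6151, payoff=0.0000, prob=0.009216
UDDUUD: Ā=139.1175, payoff=0.0000, prob=0.013824
DUDUUD: Ā=135.5925, payoff=0.0000, prob=0.013824
UUDUUD: Ā=157.7000, payoff=0.0000, prob=0.020736
DDUUUD: Ā=132.3495, payoff=0.0000, prob=0.013824
UDUUUD: Ā=153.9282, payoff=0.0000, prob=0.020736
DUUUUD: Ā=150.4032, payoff=0.0000, prob=0.020736
UUUUUD: Ā=174.9255, payoff=0.0000, prob=0.031104
DDDDDU: Ā=108.7058, payoff=7.8042, prob=0.006144
UDDDDU: Ā=126.4296, payoff=0.0000, prob=0.009216
DUDDDU: Ā=122.9046, payoff=0.0000, prob=0.009216
UUDDDU: Ā=142.9434, payoff=0.0000, prob=0.013824
DDUDDU: Ā=119.6616, payoff=0.0000, prob=0.009216
UDUDDU: Ā=139.1716, payoff=0.0000, prob=0.013824
DUUDDU: Ā=135.6466, payoff=0.0000, prob=0.013824
UUUDDU: Ā=157.7629, payoff=0.0000, prob=0.020736
DDDUDU: Ā=116.6780, payoff=0.0000, prob=0.009216
UDDUDU: Ā=135.7016, payoff=0.0000, prob=0.013824
DUDUDU: Ā=132.1766, payoff=0.0000, prob=0.013824
UUDUDU: Ā=153.7272, payoff=0.0000, prob=0.020736
DDUUDU: Ā=128.9336, payoff=0.0000, prob=0.013824
UDUUDU: Ā=149.9554, payoff=0.0000, prob=0.020736
DUUUDU: Ā=146.4304, payoff=0.0000, prob=0.020736
UUUUDU: Ā=170.3049, payoff=0.0000, prob=0.031104
DDDDUU: Ā=113.9332, payoff=2.5768, prob=0.009216
UDDDUU: Ā=132.5092, payoff=0.0000, prob=0.013824
DUDDUU: Ā=128.9842, payoff=0.0000, prob=0.013824
UUDDUU: Ā=150.0143, payoff=0.0000, prob=0.020736
DDUDUU: Ā=125.7412, payoff=0.0000, prob=0.013824
UDUDUU: Ā=146.2425, payoff=0.0000, prob=0.020736
DUUDUU: Ā=142.7175, payoff=0.0000, prob=0.020736
UUUDUU: Ā=165.9867, payoff=0.0000, prob=0.031104
DDDUUU: Ā=122.7577, payoff=0.0000, prob=0.013824
UDDUUU: Ā=142.7725, payoff=0.0000, prob=0.020736
DUDUUU: Ā=139.2475, payoff=0.0000, prob=0.020736
UUDUUU: Ā=161.9509, payoff=0.0000, prob=0.031104
DDUUUU: Ā=136.0045, payoff=0.0000, prob=0.020736
UDUUUU: Ā=158.1791, payoff=0.0000, prob=0.031104
DUUUUU: Ā=154.6541, payoff=0.0000, prob=0.031104
UUUUUU: Ā=179.8695, payoff=0.0000, prob=0.046656
Price = Σ prob·payoff / R^6 = 0.161181 / 1.061520 = 0.1518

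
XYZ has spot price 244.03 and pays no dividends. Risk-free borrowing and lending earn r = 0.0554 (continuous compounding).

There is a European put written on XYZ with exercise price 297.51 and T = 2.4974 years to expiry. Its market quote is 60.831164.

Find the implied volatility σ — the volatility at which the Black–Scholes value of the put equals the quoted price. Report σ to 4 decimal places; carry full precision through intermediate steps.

sigma = 0.3381

At σ = 0.3381 the Black–Scholes value reproduces the quote:
σ√T = 0.3381·√2.4974 = 0.534305
d₁ = (ln(S/K) + (r+σ²/2)T) / (σ√T) = (ln(244.03/297.51) + (0.0554+0.3381²/2)·2.4974) / 0.534305 = (-0.198157 + 0.281097) / 0.534305 = 0.155230
d₂ = d₁ − σ√T = 0.155230 − 0.534305 = -0.379075
e^{−rT} = 0.870789
N(−d₁) = 0.438320,  N(−d₂) = 0.647684
V = K·e^{−rT}·N(−d₂) − S·N(−d₁) = 167.794387 − 106.963223 = 60.831164 (the observed quote) — the price is monotone increasing in volatility, hence this σ is the only solution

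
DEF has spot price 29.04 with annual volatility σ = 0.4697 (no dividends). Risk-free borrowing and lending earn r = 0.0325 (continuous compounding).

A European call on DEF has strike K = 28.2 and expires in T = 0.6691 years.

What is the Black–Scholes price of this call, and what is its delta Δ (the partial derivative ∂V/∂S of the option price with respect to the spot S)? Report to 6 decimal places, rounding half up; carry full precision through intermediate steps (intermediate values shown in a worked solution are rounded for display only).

price = 5.074664
Δ = 0.627447

σ√T = 0.4697·√0.6691 = 0.384208
d₁ = (ln(S/K) + (r+σ²/2)T) / (σ√T) = (ln(29.04/28.2) + (0.0325+0.4697²/2)·0.6691) / 0.384208 = (0.029352 + 0.095554) / 0.384208 = 0.325100
d₂ = d₁ − σ√T = 0.325100 − 0.384208 = -0.059108
e^{−rT} = 0.978489
N(d₁) = 0.627447,  N(d₂) = 0.476433
Call price V = S·N(d₁) − K·e^{−rT}·N(d₂) = 18.221065 − 13.146400 = 5.074664
Δ = N(d₁) = 0.627447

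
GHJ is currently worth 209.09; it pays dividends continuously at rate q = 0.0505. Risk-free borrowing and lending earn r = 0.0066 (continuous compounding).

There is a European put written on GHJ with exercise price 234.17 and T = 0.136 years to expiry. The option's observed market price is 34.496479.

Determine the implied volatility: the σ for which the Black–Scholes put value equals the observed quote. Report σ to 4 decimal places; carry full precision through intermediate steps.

At σ = 0.5693 the Black–Scholes value reproduces the quote:
σ√T = 0.5693·√0.136 = 0.209947
d₁ = (ln(S/K) + (r−q+σ²/2)T) / (σ√T) = (ln(209.09/234.17) + (0.0066−0.0505+0.5693²/2)·0.136) / 0.209947 = (-0.113283 + 0.016069) / 0.209947 = -0.463040
d₂ = d₁ − σ√T = -0.463040 − 0.209947 = -0.672987
e^{−rT} = 0.999103
e^{−qT} = 0.993156
N(−d₁) = 0.678332,  N(−d₂) = 0.749522
V = K·e^{−rT}·N(−d₂) − S·e^{−qT}·N(−d₁) = 175.358153 − 140.861674 = 34.496479 (the observed quote) — the price is monotone increasing in volatility, hence this σ is the only solution

sigma = 0.5693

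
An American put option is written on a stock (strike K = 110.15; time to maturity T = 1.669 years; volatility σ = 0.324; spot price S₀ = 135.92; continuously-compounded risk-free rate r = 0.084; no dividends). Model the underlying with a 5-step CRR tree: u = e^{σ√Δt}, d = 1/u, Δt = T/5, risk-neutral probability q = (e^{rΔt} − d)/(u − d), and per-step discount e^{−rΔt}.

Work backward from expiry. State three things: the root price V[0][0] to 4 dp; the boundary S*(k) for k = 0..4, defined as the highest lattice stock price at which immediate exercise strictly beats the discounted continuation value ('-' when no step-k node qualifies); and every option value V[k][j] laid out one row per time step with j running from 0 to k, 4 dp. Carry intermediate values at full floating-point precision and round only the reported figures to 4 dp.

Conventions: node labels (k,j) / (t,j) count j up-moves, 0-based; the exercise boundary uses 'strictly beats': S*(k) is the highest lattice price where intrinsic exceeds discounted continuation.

Δt=0.33380  u=1.20586  d=0.82928  q=0.52885  discount=0.97235
step 5 (expiry): payoffs max(K−S,0) = 56.8410 32.6336 0.0000 0.0000 0.0000 0.0000
step 4: (k=4,j=0): S=64.2831, K−S=45.8669, hold=42.8213 ⇒ V=45.8669 exercise | (k=4,j=1): S=93.4738, K−S=16.6762, hold=14.9502 ⇒ V=16.6762 exercise | (k=4,j=2): S=135.9200, K−S=0.0000, hold=0.0000 ⇒ V=0.0000 continue | (k=4,j=3): S=197.6408, K−S=0.0000, hold=0.0000 ⇒ V=0.0000 continue | (k=4,j=4): S=287.3888, K−S=0.0000, hold=0.0000 ⇒ V=0.0000 continue  boundary S*=93.4738
step 3: (k=3,j=0): S=77.5164, K−S=32.6336, hold=29.5880 ⇒ V=32.6336 exercise | (k=3,j=1): S=112.7163, K−S=0.0000, hold=7.6397 ⇒ V=7.6397 continue | (k=3,j=2): S=163.9004, K−S=0.0000, hold=0.0000 ⇒ V=0.0000 continue | (k=3,j=3): S=238.3270, K−S=0.0000, hold=0.0000 ⇒ V=0.0000 continue  boundary S*=77.5164
step 2: (k=2,j=0): S=93.4738, K−S=16.6762, hold=18.8788 ⇒ V=18.8788 continue | (k=2,j=1): S=135.9200, K−S=0.0000, hold=3.4999 ⇒ V=3.4999 continue | (k=2,j=2): S=197.6408, K−S=0.0000, hold=0.0000 ⇒ V=0.0000 continue  boundary S*=-
step 1: (k=1,j=0): S=112.7163, K−S=0.0000, hold=10.4485 ⇒ V=10.4485 continue | (k=1,j=1): S=163.9004, K−S=0.0000, hold=1.6034 ⇒ V=1.6034 continue  boundary S*=-
step 0: (k=0,j=0): S=135.9200, K−S=0.0000, hold=5.6112 ⇒ V=5.6112 continue  boundary S*=-

price = 5.6112
boundary = - - - 77.5164 93.4738
tree:
5.6112
10.4485 1.6034
18.8788 3.4999 0.0000
32.6336 7.6397 0.0000 0.0000
45.8669 16.6762 0.0000 0.0000 0.0000
56.8410 32.6336 0.0000 0.0000 0.0000 0.0000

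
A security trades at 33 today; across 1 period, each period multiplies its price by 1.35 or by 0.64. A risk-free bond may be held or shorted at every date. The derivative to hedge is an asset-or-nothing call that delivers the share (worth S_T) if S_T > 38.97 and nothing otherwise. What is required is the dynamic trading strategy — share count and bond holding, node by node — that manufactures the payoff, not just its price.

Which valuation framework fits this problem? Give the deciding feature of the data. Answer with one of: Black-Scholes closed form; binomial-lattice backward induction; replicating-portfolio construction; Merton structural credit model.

Key observation: the deliverable is the dynamic trading strategy on the 1-step tree (spot 33, moves 1.35 and 0.64), so the valuation must go through the node-by-node replicating-portfolio solve.

framework: replicating-portfolio construction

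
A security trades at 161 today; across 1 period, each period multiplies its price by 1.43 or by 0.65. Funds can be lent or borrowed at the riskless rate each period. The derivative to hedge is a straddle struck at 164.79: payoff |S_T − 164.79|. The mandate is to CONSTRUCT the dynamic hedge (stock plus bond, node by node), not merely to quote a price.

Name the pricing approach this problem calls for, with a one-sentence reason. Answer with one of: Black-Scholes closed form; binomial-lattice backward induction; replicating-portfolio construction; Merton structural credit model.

framework: replicating-portfolio construction

Key observation: since the answer must list Δ and B at each node of the 1.43/0.65 lattice on 161, the replicating-portfolio method — solving the two-state system at every node — is the one that applies.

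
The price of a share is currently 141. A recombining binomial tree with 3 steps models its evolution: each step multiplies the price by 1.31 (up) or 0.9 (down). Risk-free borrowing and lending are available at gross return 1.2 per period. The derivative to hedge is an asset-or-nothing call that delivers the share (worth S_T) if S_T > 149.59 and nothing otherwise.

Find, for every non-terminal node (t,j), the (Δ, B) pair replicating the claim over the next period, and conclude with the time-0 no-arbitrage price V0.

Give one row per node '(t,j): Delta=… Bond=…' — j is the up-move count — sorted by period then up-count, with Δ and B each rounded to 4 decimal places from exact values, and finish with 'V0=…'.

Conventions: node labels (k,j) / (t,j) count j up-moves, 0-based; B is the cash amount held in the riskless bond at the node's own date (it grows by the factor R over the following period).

No-arbitrage ⇒ martingale measure with p* = (R−d)/(u−d) = 0.7317.
Payoffs at expiry: V(3,0)=0.0000, V(3,1)=149.6151, V(3,2)=217.7731, V(3,3)=316.9808
Node (2,0) S=114.2100: V=(p*·149.6151+(1−p*)·0.0000)/1.2=91.2287; Δ=(149.6151−0.0000)/(149.6151−102.7890)=3.1951; B=V−Δ·S=-273.6862
Node (2,1) S=166.2390: V=(p*·217.7731+(1−p*)·149.6151)/1.2=166.2390; Δ=(217.7731−149.6151)/(217.7731−149.6151)=1.0000; B=V−Δ·S=0.0000
Node (2,2) S=241.9701: V=(p*·316.9808+(1−p*)·217.7731)/1.2=241.9701; Δ=(316.9808−217.7731)/(316.9808−217.7731)=1.0000; B=V−Δ·S=0.0000
Node (1,0) S=126.9000: V=(p*·166.2390+(1−p*)·91.2287)/1.2=121.7619; Δ=(166.2390−91.2287)/(166.2390−114.2100)=1.4417; B=V−Δ·S=-61.1900
Node (1,1) S=184.7100: V=(p*·241.9701+(1−p*)·166.2390)/1.2=184.7100; Δ=(241.9701−166.2390)/(241.9701−166.2390)=1.0000; B=V−Δ·S=0.0000
Node (0,0) S=141.0000: V=(p*·184.7100+(1−p*)·121.7619)/1.2=139.8512; Δ=(184.7100−121.7619)/(184.7100−126.9000)=1.0889; B=V−Δ·S=-13.6807
As a check, the time-0 holding Δ(0,0)·S0 + B(0,0) comes to 139.8512 — exactly V0.

(0,0): Delta=1.0889 Bond=-13.6807
(1,0): Delta=1.4417 Bond=-61.1900
(1,1): Delta=1.0000 Bond=0.0000
(2,0): Delta=3.1951 Bond=-273.6862
(2,1): Delta=1.0000 Bond=0.0000
(2,2): Delta=1.0000 Bond=0.0000
V0=139.8512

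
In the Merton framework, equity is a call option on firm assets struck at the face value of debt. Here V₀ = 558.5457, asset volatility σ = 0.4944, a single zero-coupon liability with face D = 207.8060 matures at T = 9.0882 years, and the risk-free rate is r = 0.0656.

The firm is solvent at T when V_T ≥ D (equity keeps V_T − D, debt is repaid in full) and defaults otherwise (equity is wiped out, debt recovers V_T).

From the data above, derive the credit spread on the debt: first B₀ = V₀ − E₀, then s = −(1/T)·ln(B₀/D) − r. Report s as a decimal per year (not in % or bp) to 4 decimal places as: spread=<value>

spread=0.0250

Apply the equity-as-call identities (strike 207.8060, horizon 9.0882 years):
d₁ = [ln(V₀/D) + (r + σ²/2)T] / (σ√T)
   = [ln(558.5457/207.8060) + (0.0656 + 0.5·0.4944²)·9.0882] / (0.4944·√9.0882)
   = [0.988731 + 1.706906] / 1.490450 = 1.808607
d₂ = d₁ − σ√T = 1.808607 − 1.490450 = 0.318157
N(d₁) = 0.964744,  N(d₂) = 0.624817,  e^(−rT) = 0.550909
E₀ = V₀·N(d₁) − D·e^(−rT)·N(d₂)
   = 558.5457·0.964744 − 207.8060·0.550909·0.624817 = 467.323178
B₀ = V₀ − E₀ = 558.5457 − 467.323178 = 91.222522
spread = −(1/T)·ln(B₀/D) − r = −(1/9.0882)·ln(91.222522/207.8060) − 0.0656 = 0.02499034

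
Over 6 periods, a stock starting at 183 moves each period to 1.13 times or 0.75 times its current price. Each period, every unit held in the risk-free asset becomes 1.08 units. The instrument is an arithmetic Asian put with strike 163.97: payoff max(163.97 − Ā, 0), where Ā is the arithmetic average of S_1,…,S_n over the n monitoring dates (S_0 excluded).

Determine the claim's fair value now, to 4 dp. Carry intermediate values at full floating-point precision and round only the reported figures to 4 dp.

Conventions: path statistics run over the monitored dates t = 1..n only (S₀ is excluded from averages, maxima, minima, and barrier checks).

Set p* = 0.8684 (from d < R < u); the path-dependent value is the discounted p*-expectation over all price paths.
Enumerate all 2^6 = 64 price paths (U = up ×1.13, D = down ×0.75); each path with k up-moves has probability p*^k·(1−p*)^(6−k).
DDDDDD: Ā=75.2150, payoff=88.7550, prob=0.000005
UDDDDD: Ā=113.3239, payoff=50.6461, prob=0.000034
DUDDDD: Ā=101.7339, payoff=62.2361, prob=0.000034
UUDDDD: Ā=153.2790, payoff=10.6910, prob=0.000226
DDUDDD: Ā=93.0414, payoff=70.9286, prob=0.000034
UDUDDD: Ā=140.1823, payoff=23.7877, prob=0.000226
DUUDDD: Ā=128.5923, payoff=35.3777, prob=0.000226
UUUDDD: Ā=193.7458, payoff=0.0000, prob=0.001492
DDDUDD: Ā=86.5220, payoff=77.4480, prob=0.000034
UDDUDD: Ā=130.3598, payoff=33.6102, prob=0.000226
DUDUDD: Ā=118.7698, payoff=45.2002, prob=0.000226
UUDUDD: Ā=178.9465, payoff=0.0000, prob=0.001492
DDUUDD: Ā=110.0773, payoff=53.8927, prob=0.000226
UDUUDD: Ā=165.8498, payoff=0.0000, prob=0.001492
DUUUDD: Ā=154.2598, payoff=9.7102, prob=0.001492
UUUUDD: Ā=232.4182, payoff=0.0000, prob=0.009847
DDDDUD: Ā=81.6325, payoff=82.3375, prob=0.000034
UDDDUD: Ā=122.9929, payoff=40.9771, prob=0.000226
DUDDUD: Ā=111.4029, payoff=52.5671, prob=0.000226
UUDDUD: Ā=167.8471, payoff=0.0000, prob=0.001492
DDUDUD: Ā=102.7104, payoff=61.2596, prob=0.000226
UDUDUD: Ā=154.7504, payoff=9.2196, prob=0.001492
DUUDUD: Ā=143.1604, payoff=20.8096, prob=0.001492
UUUDUD: Ā=215.6950, payoff=0.0000, prob=0.009847
DDDUUD: Ā=96.1911, payoff=67.7789, prob=0.000226
UDDUUD: Ā=144.9279, payoff=19.0421, prob=0.001492
DUDUUD: Ā=133.3379, payoff=30.6321, prob=0.001492
UUDUUD: Ā=200.8957, payoff=0.0000, prob=0.009847
DDUUUD: Ā=124.6454, payoff=39.3246, prob=0.001492
UDUUUD: Ā=187.7990, payoff=0.0000, prob=0.009847
DUUUUD: Ā=176.2090, payoff=0.0000, prob=0.009847
UUUUUD: Ā=265.4882, payoff=0.0000, prob=0.064989
DDDDDU: Ā=77.9653, payoff=86.0047, prob=0.000034
UDDDDU: Ā=117.4678, payoff=46.5022, prob=0.000226
DUDDDU: Ā=105.8778, payoff=58.0922, prob=0.000226
UUDDDU: Ā=159.5225, payoff=4.4475, prob=0.001492
DDUDDU: Ā=97.1853, payoff=66.7847, prob=0.000226
UDUDDU: Ā=146.4258, payoff=17.5442, prob=0.001492
DUUDDU: Ā=134.8358, payoff=29.1342, prob=0.001492
UUUDDU: Ā=203.1526, payoff=0.0000, prob=0.009847
DDDUDU: Ā=90.6659, payoff=73.3041, prob=0.000226
UDDUDU: Ā=136.6033, payoff=27.3667, prob=0.001492
DUDUDU: Ā=125.0133, payoff=38.9567, prob=0.001492
UUDUDU: Ā=188.3533, payoff=0.0000, prob=0.009847
DDUUDU: Ā=116.3208, payoff=47.6492, prob=0.001492
UDUUDU: Ā=175.2566, payoff=0.0000, prob=0.009847
DUUUDU: Ā=163.6666, payoff=0.3034, prob=0.009847
UUUUDU: Ā=246.5910, payoff=0.0000, prob=0.064989
DDDDUU: Ā=85.7764, payoff=78.1936, prob=0.000226
UDDDUU: Ā=129.2364, payoff=34.7336, prob=0.001492
DUDDUU: Ā=117.6464, payoff=46.3236, prob=0.001492
UUDDUU: Ā=177.2539, payoff=0.0000, prob=0.009847
DDUDUU: Ā=108.9539, payoff=55.0161, prob=0.001492
UDUDUU: Ā=164.1572, payoff=0.0000, prob=0.009847
DUUDUU: Ā=152.5672, payoff=11.4028, prob=0.009847
UUUDUU: Ā=229.8679, payoff=0.0000, prob=0.064989
DDDUUU: Ā=102.4345, payoff=61.5355, prob=0.001492
UDDUUU: Ā=154.3346, payoff=9.6354, prob=0.009847
DUDUUU: Ā=142.7446, payoff=21.2254, prob=0.009847
UUDUUU: Ā=215.0686, payoff=0.0000, prob=0.064989
DDUUUU: Ā=134.0521, payoff=29.9179, prob=0.009847
UDUUUU: Ā=201.9719, payoff=0.0000, prob=0.064989
DUUUUU: Ā=190.3819, payoff=0.0000, prob=0.064989
UUUUUU: Ā=286.8421, payoff=0.0000, prob=0.428926
Price = Σ prob·payoff / R^6 = 1.631212 / 1.586874 = 1.0279

price = 1.0279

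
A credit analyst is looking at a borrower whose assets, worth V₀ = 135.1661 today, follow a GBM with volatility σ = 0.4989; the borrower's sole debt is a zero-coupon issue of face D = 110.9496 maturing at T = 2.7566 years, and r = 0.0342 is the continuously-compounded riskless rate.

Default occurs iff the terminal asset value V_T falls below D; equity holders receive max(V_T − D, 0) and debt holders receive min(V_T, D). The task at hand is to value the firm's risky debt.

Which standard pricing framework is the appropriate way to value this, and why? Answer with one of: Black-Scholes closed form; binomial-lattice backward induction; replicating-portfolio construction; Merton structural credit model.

framework: Merton structural credit model

Key observation: assets follow a GBM and default happens iff V_T < 110.9496; valuing claims on that split (equity as a call, risky debt as the residual) is the structural model's definition.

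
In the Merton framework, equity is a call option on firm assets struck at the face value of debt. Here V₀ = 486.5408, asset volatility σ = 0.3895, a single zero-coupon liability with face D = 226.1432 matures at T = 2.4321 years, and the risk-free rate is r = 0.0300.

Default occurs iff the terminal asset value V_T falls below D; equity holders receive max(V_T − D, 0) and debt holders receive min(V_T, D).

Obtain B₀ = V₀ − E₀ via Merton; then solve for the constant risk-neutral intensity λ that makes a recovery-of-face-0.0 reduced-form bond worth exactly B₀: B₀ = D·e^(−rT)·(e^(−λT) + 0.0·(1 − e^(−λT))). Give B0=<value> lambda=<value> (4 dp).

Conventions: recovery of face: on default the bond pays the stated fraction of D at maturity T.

Equity is a call on the firm's assets struck at D = 226.1432:
d₁ = [ln(V₀/D) + (r + σ²/2)T] / (σ√T)
   = [ln(486.5408/226.1432) + (0.0300 + 0.5·0.3895²)·2.4321] / (0.3895·√2.4321)
   = [0.766152 + 0.257450] / 0.607433 = 1.685129
d₂ = d₁ − σ√T = 1.685129 − 0.607433 = 1.077696
N(d₁) = 0.954018,  N(d₂) = 0.859415,  e^(−rT) = 0.929635
E₀ = V₀·N(d₁) − D·e^(−rT)·N(d₂)
   = 486.5408·0.954018 − 226.1432·0.929635·0.859415 = 283.493281
B₀ = V₀ − E₀ = 486.5408 − 283.493281 = 203.047519
e^(−λT) = (B₀·e^(rT)/D − 0)/(1 − 0) = (203.0475·1.075691/226.1432 − 0)/1 = 0.96583189
λ = −ln(0.96583189)/2.4321 = 0.014294

B0=203.0475 lambda=0.0143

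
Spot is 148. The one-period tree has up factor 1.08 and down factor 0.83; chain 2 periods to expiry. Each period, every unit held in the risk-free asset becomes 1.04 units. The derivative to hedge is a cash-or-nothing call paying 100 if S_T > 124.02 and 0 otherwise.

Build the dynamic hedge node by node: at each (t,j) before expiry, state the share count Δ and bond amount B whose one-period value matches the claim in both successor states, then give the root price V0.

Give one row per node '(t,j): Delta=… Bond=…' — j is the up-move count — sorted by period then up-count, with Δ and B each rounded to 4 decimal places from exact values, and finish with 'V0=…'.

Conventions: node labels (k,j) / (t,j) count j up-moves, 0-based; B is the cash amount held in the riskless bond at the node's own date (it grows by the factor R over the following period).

Under the risk-neutral measure, an up-move has probability p* = (R−d)/(u−d) = 0.8400 and values discount at R = 1.04.
At maturity the claim pays: V(2,0)=0.0000, V(2,1)=100.0000, V(2,2)=100.0000
  t=1,j=0: stock 122.8400 → up 132.6672 (V=100.0000), down 101.9572 (V=0.0000). Price 80.7692; hedge Δ=3.2563, bond B=-319.2308.
  t=1,j=1: stock 159.8400 → up 172.6272 (V=100.0000), down 132.6672 (V=100.0000). Price 96.1538; hedge Δ=0.0000, bond B=96.1538.
  t=0,j=0: stock 148.0000 → up 159.8400 (V=96.1538), down 122.8400 (V=80.7692). Price 90.0888; hedge Δ=0.4158, bond B=28.5503.
Verification: the root portfolio costs Δ(0,0)·S0 + B(0,0) = 90.0888, matching V0.

(0,0): Delta=0.4158 Bond=28.5503
(1,0): Delta=3.2563 Bond=-319.2308
(1,1): Delta=0.0000 Bond=96.1538
V0=90.0888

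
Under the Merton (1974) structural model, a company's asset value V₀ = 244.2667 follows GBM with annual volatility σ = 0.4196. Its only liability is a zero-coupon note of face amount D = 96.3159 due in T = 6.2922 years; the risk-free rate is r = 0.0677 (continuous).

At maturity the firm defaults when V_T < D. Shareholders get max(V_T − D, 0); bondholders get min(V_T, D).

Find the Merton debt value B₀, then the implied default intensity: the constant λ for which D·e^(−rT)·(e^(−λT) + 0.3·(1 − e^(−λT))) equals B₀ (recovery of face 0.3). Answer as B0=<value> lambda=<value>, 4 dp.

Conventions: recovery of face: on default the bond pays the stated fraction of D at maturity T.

B0=57.3765 lambda=0.0213

With assets at 244.2667 and a single debt payment of 96.3159 at 6.2922 years:
d₁ = [ln(V₀/D) + (r + σ²/2)T] / (σ√T)
   = [ln(244.2667/96.3159) + (0.0677 + 0.5·0.4196²)·6.2922] / (0.4196·√6.2922)
   = [0.930627 + 0.979897] / 1.052535 = 1.815164
d₂ = d₁ − σ√T = 1.815164 − 1.052535 = 0.762629
N(d₁) = 0.965251,  N(d₂) = 0.777158,  e^(−rT) = 0.653128
E₀ = V₀·N(d₁) − D·e^(−rT)·N(d₂)
   = 244.2667·0.965251 − 96.3159·0.653128·0.777158 = 186.890234
B₀ = V₀ − E₀ = 244.2667 − 186.890234 = 57.376466
e^(−λT) = (B₀·e^(rT)/D − 0.3)/(1 − 0.3) = (57.3765·1.531093/96.3159 − 0.3)/0.7 = 0.87441422
λ = −ln(0.87441422)/6.2922 = 0.021328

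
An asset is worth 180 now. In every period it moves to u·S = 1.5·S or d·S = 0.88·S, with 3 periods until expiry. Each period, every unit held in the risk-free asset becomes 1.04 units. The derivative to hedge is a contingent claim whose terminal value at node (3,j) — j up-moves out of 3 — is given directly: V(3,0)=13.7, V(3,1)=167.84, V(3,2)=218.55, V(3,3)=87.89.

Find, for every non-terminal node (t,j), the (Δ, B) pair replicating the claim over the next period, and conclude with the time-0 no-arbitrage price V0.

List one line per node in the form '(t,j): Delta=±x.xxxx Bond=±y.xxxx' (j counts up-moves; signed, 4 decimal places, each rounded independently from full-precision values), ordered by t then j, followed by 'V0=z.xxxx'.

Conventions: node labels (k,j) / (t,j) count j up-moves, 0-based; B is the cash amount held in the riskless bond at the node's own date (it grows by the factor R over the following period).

(0,0): Delta=0.7917 Bond=-43.8047
(1,0): Delta=1.2478 Bond=-117.8036
(1,1): Delta=0.0224 Bond=162.1525
(2,0): Delta=1.7836 Bond=-197.1917
(2,1): Delta=0.3442 Bond=92.1774
(2,2): Delta=-0.5204 Bond=388.4643
V0=98.7055

Under the risk-neutral measure, an up-move has probability p* = (R−d)/(u−d) = 0.2581 and values discount at R = 1.04.
At maturity the claim pays: V(3,0)=13.7000, V(3,1)=167.8400, V(3,2)=218.5500, V(3,3)=87.8900
  t=2,j=0: stock 139.3920 → up 209.0880 (V=167.8400), down 122.6650 (V=13.7000). Price 51.4212; hedge Δ=1.7836, bond B=-197.1917.
  t=2,j=1: stock 237.6000 → up 356.4000 (V=218.5500), down 209.0880 (V=167.8400). Price 173.9677; hedge Δ=0.3442, bond B=92.1774.
  t=2,j=2: stock 405.0000 → up 607.5000 (V=87.8900), down 356.4000 (V=218.5500). Price 177.7224; hedge Δ=-0.5204, bond B=388.4643.
  t=1,j=0: stock 158.4000 → up 237.6000 (V=173.9677), down 139.3920 (V=51.4212). Price 79.8520; hedge Δ=1.2478, bond B=-117.8036.
  t=1,j=1: stock 270.0000 → up 405.0000 (V=177.7224), down 237.6000 (V=173.9677). Price 168.2084; hedge Δ=0.0224, bond B=162.1525.
  t=0,j=0: stock 180.0000 → up 270.0000 (V=168.2084), down 158.4000 (V=79.8520). Price 98.7055; hedge Δ=0.7917, bond B=-43.8047.
As a check, the time-0 holding Δ(0,0)·S0 + B(0,0) comes to 98.7055 — exactly V0.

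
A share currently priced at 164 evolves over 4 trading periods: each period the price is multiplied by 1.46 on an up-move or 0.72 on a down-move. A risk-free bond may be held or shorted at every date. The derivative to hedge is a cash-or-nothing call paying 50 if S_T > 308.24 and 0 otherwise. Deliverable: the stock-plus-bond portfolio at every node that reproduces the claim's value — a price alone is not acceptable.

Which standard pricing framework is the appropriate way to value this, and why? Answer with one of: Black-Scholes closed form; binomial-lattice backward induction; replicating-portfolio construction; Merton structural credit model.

framework: replicating-portfolio construction

Key observation: the task asks for the hedge itself — share and bond holdings at every node of the 4-period tree on spot 164 with factors 1.46/0.72 — which is exactly what the replicating-portfolio construction produces.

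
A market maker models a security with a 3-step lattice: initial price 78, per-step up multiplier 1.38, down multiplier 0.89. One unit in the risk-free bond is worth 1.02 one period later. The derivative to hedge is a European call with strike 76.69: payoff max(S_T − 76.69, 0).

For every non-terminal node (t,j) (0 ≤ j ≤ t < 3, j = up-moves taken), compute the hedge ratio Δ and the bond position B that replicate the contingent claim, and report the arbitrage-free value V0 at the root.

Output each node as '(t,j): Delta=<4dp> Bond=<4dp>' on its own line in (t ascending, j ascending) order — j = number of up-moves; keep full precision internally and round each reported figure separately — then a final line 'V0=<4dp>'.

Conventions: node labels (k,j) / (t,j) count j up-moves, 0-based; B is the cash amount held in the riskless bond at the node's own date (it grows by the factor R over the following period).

Under the risk-neutral measure, an up-move has probability p* = (R−d)/(u−d) = 0.2653 and values discount at R = 1.02.
At maturity the claim pays: V(3,0)=0.0000, V(3,1)=8.5716, V(3,2)=55.5134, V(3,3)=128.2996
(2,0): S=61.7838. Δ = (V_up−V_dn)/(S_up−S_dn) = (8.5716−0.0000)/(85.2616−54.9876) = 0.2831. V = [p*·8.5716 + (1−p*)·0.0000]/1.02 = 2.2295. B = V − Δ·S = -15.2636.
(2,1): S=95.7996. Δ = (V_up−V_dn)/(S_up−S_dn) = (55.5134−8.5716)/(132.2034−85.2616) = 1.0000. V = [p*·55.5134 + (1−p*)·8.5716]/1.02 = 20.6133. B = V − Δ·S = -75.1863.
(2,2): S=148.5432. Δ = (V_up−V_dn)/(S_up−S_dn) = (128.2996−55.5134)/(204.9896−132.2034) = 1.0000. V = [p*·128.2996 + (1−p*)·55.5134]/1.02 = 73.3569. B = V − Δ·S = -75.1863.
(1,0): S=69.4200. Δ = (V_up−V_dn)/(S_up−S_dn) = (20.6133−2.2295)/(95.7996−61.7838) = 0.5404. V = [p*·20.6133 + (1−p*)·2.2295]/1.02 = 6.9675. B = V − Δ·S = -30.5505.
(1,1): S=107.6400. Δ = (V_up−V_dn)/(S_up−S_dn) = (73.3569−20.6133)/(148.5432−95.7996) = 1.0000. V = [p*·73.3569 + (1−p*)·20.6133]/1.02 = 33.9280. B = V − Δ·S = -73.7120.
(0,0): S=78.0000. Δ = (V_up−V_dn)/(S_up−S_dn) = (33.9280−6.9675)/(107.6400−69.4200) = 0.7054. V = [p*·33.9280 + (1−p*)·6.9675]/1.02 = 13.8434. B = V − Δ·S = -41.1779.
Check: Δ(0,0)·S0 + B(0,0) = 13.8434 = V0.

(0,0): Delta=0.7054 Bond=-41.1779
(1,0): Delta=0.5404 Bond=-30.5505
(1,1): Delta=1.0000 Bond=-73.7120
(2,0): Delta=0.2831 Bond=-15.2636
(2,1): Delta=1.0000 Bond=-75.1863
(2,2): Delta=1.0000 Bond=-75.1863
V0=13.8434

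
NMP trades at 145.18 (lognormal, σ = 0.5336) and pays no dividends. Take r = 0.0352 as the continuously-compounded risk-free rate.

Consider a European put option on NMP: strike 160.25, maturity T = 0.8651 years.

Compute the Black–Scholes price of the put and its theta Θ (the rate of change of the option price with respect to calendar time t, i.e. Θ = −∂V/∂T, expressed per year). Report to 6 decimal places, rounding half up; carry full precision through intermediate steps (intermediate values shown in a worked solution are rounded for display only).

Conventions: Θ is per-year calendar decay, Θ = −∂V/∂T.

price = 34.863305
Θ = -12.955170

σ√T = 0.5336·√0.8651 = 0.496305
d₁ = (ln(S/K) + (r+σ²/2)T) / (σ√T) = (ln(145.18/160.25) + (0.0352+0.5336²/2)·0.8651) / 0.496305 = (-0.098761 + 0.153611) / 0.496305 = 0.110517
d₂ = d₁ − σ√T = 0.110517 − 0.496305 = -0.385788
e^{−rT} = 0.970007
N(−d₁) = 0.456000,  N(−d₂) = 0.650173
Put price V = K·e^{−rT}·N(−d₂) − S·N(−d₁) = 101.065327 − 66.202022 = 34.863305
φ(d₁) = (1/√(2π))·e^{−d₁²/2} = 0.396513
Θ = −S·φ(d₁)·σ/(2√T) + r·K·e^{−rT}·N(−d₂) = −16.512669 + 3.557500 = -12.955170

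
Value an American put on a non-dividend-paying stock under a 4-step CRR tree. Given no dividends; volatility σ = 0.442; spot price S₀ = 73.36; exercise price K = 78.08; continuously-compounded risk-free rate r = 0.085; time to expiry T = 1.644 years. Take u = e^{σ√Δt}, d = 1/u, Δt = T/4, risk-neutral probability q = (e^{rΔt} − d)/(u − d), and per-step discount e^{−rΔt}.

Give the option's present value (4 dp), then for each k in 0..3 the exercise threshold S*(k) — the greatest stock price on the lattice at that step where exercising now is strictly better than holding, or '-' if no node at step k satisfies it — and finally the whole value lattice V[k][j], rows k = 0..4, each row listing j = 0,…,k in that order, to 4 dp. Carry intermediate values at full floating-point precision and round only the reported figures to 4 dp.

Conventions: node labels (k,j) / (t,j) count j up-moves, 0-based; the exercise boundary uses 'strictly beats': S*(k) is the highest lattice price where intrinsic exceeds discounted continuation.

params: Δt=0.41100 u=1.32759 d=0.75325 q=0.49153 e^(-rΔt)=0.96567
t_4 payoffs: 54.4639 36.4570 4.7200 0.0000 0.0000
t_3: node(3,0) S=31.3524 payoff=46.7276 vs cont=44.0470 → 46.7276 [stop]  node(3,1) S=55.2581 payoff=22.8219 vs cont=20.1412 → 22.8219 [stop]  node(3,2) S=97.3918 payoff=0.0000 vs cont=2.3176 → 2.3176 [wait]  node(3,3) S=171.6518 payoff=0.0000 vs cont=0.0000 → 0.0000 [wait]  ⇒ S*(3)=55.2581
t_2: node(2,0) S=41.6230 payoff=36.4570 vs cont=33.7764 → 36.4570 [stop]  node(2,1) S=73.3600 payoff=4.7200 vs cont=12.3059 → 12.3059 [wait]  node(2,2) S=129.2961 payoff=0.0000 vs cont=1.1380 → 1.1380 [wait]  ⇒ S*(2)=41.6230
t_1: node(1,0) S=55.2581 payoff=22.8219 vs cont=23.7419 → 23.7419 [wait]  node(1,1) S=97.3918 payoff=0.0000 vs cont=6.5825 → 6.5825 [wait]  ⇒ S*(1)=-
t_0: node(0,0) S=73.3600 payoff=4.7200 vs cont=14.7820 → 14.7820 [wait]  ⇒ S*(0)=-

price = 14.7820
boundary = - - 41.6230 55.2581
tree:
14.7820
23.7419 6.5825
36.4570 12.3059 1.1380
46.7276 22.8219 2.3176 0.0000
54.4639 36.4570 4.7200 0.0000 0.0000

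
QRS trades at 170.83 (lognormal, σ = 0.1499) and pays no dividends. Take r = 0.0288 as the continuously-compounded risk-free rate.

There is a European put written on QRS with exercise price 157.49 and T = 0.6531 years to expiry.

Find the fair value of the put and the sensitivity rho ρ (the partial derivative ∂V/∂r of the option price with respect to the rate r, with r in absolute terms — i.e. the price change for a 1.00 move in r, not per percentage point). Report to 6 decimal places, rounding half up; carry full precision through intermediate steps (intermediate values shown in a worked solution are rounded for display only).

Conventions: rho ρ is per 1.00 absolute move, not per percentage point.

σ√T = 0.1499·√0.6531 = 0.121141
d₁ = (ln(S/K) + (r+σ²/2)T) / (σ√T) = (ln(170.83/157.49) + (0.0288+0.1499²/2)·0.6531) / 0.121141 = (0.081307 + 0.026147) / 0.121141 = 0.887014
d₂ = d₁ − σ√T = 0.887014 − 0.121141 = 0.765873
e^{−rT} = 0.981367
N(−d₁) = 0.187536,  N(−d₂) = 0.221876
Put price V = K·e^{−rT}·N(−d₂) − S·N(−d₁) = 34.292144 − 32.036734 = 2.255410
ρ = −K·T·e^{−rT}·N(−d₂) = -22.396199

price = 2.255410
ρ = -22.396199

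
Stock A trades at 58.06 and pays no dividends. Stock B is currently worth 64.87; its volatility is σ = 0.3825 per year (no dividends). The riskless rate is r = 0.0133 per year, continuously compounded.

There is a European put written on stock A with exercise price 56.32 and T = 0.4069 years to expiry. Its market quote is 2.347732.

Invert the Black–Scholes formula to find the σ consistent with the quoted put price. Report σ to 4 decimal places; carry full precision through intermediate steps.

At σ = 0.2254 the Black–Scholes value reproduces the quote:
σ√T = 0.2254·√0.4069 = 0.143780
d₁ = (ln(S/K) + (r+σ²/2)T) / (σ√T) = (ln(58.06/56.32) + (0.0133+0.2254²/2)·0.4069) / 0.143780 = (0.030427 + 0.015748) / 0.143780 = 0.321153
d₂ = d₁ − σ√T = 0.321153 − 0.143780 = 0.177373
e^{−rT} = 0.994603
N(−d₁) = 0.374047,  N(−d₂) = 0.429608
V = K·e^{−rT}·N(−d₂) − S·N(−d₁) = 24.064910 − 21.717178 = 2.347732 (equal to the quote); since ∂V/∂σ > 0 for all σ, the implied volatility is unique

sigma = 0.2254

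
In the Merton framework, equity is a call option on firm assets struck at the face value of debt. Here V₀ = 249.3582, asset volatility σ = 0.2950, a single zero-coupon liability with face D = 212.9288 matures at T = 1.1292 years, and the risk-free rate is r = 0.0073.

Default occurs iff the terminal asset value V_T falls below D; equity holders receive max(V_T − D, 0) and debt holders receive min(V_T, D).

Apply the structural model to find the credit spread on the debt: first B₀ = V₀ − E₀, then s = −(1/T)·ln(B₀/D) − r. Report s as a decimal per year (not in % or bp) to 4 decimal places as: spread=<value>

With assets at 249.3582 and a single debt payment of 212.9288 at 1.1292 years:
d₁ = [ln(V₀/D) + (r + σ²/2)T] / (σ√T)
   = [ln(249.3582/212.9288) + (0.0073 + 0.5·0.2950²)·1.1292] / (0.2950·√1.1292)
   = [0.157933 + 0.057377] / 0.313478 = 0.686842
d₂ = d₁ − σ√T = 0.686842 − 0.313478 = 0.373364
N(d₁) = 0.753909,  N(d₂) = 0.645561,  e^(−rT) = 0.991791
E₀ = V₀·N(d₁) − D·e^(−rT)·N(d₂)
   = 249.3582·0.753909 − 212.9288·0.991791·0.645561 = 51.663234
B₀ = V₀ − E₀ = 249.3582 − 51.663234 = 197.694966
spread = −(1/T)·ln(B₀/D) − r = −(1/1.1292)·ln(197.694966/212.9288) − 0.0073 = 0.05843908

spread=0.0584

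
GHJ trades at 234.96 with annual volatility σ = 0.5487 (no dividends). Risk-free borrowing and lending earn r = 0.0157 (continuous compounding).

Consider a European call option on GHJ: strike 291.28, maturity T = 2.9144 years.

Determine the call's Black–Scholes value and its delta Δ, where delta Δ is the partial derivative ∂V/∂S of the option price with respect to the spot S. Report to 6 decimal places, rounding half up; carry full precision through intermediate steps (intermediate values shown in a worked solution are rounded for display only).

price = 72.245777
Δ = 0.613258

σ√T = 0.5487·√2.9144 = 0.936719
d₁ = (ln(S/K) + (r+σ²/2)T) / (σ√T) = (ln(234.96/291.28) + (0.0157+0.5487²/2)·2.9144) / 0.936719 = (-0.214870 + 0.484478) / 0.936719 = 0.287822
d₂ = d₁ − σ√T = 0.287822 − 0.936719 = -0.648898
e^{−rT} = 0.955275
N(d₁) = 0.613258,  N(d₂) = 0.258202
Call price V = S·N(d₁) − K·e^{−rT}·N(d₂) = 144.091176 − 71.845398 = 72.245777
Δ = N(d₁) = 0.613258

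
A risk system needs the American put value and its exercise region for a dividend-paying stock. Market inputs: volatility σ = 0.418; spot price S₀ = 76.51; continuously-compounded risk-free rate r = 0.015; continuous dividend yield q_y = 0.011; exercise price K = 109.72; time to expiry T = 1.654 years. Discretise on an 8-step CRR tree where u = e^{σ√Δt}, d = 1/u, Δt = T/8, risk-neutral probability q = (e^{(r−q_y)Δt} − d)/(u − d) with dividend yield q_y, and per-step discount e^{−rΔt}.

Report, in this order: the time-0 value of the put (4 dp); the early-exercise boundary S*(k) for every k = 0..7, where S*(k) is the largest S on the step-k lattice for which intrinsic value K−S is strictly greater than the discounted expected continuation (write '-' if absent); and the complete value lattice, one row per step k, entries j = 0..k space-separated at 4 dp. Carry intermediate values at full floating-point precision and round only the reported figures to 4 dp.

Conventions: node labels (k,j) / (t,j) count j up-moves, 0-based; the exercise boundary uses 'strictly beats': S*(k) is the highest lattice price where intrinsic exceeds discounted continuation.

price = 39.2466
boundary = - - - 43.2601 52.3156 63.2666 52.3156 63.2666
tree:
39.2466
48.2812 28.6837
57.5661 37.4800 18.3346
66.4599 47.2972 25.9669 9.3101
73.9479 57.4044 35.5035 14.7116 2.8983
80.1399 66.4599 46.4534 22.6191 5.3324 0.0000
85.2600 73.9479 57.4044 33.4321 9.8108 0.0000 0.0000
89.4939 80.1399 66.4599 46.4534 18.0504 0.0000 0.0000 0.0000
92.9949 85.2600 73.9479 57.4044 33.2100 0.0000 0.0000 0.0000 0.0000

Δt=0.20675, u=1.20933, d=0.82691, q=0.45479, disc=e^(-rΔt)=0.99690
k=8 terminal: V=max(K-S,0) → 92.9949 85.2600 73.9479 57.4044 33.2100 0.0000 0.0000 0.0000 0.0000
k=7: j=0 S=20.2261 intr=89.4939 cont=89.2001 V=89.4939[EX]; j=1 S=29.5801 intr=80.1399 cont=79.8673 V=80.1399[EX]; j=2 S=43.2601 intr=66.4599 cont=66.2184 V=66.4599[EX]; j=3 S=63.2666 intr=46.4534 cont=46.2574 V=46.4534[EX]; j=4 S=92.5256 intr=17.1944 cont=18.0504 V=18.0504[hold]; j=5 S=135.3159 intr=0.0000 cont=0.0000 V=0.0000[hold]; j=6 S=197.8956 intr=0.0000 cont=0.0000 V=0.0000[hold]; j=7 S=289.4165 intr=0.0000 cont=0.0000 V=0.0000[hold]  S*(7)=63.2666
k=6: j=0 S=24.4600 intr=85.2600 cont=84.9758 V=85.2600[EX]; j=1 S=35.7721 intr=73.9479 cont=73.6895 V=73.9479[EX]; j=2 S=52.3156 intr=57.4044 cont=57.1835 V=57.4044[EX]; j=3 S=76.5100 intr=33.2100 cont=33.4321 V=33.4321[hold]; j=4 S=111.8936 intr=0.0000 cont=9.8108 V=9.8108[hold]; j=5 S=163.6412 intr=0.0000 cont=0.0000 V=0.0000[hold]; j=6 S=239.3204 intr=0.0000 cont=0.0000 V=0.0000[hold]  S*(6)=52.3156
k=5: j=0 S=29.5801 intr=80.1399 cont=79.8673 V=80.1399[EX]; j=1 S=43.2601 intr=66.4599 cont=66.2184 V=66.4599[EX]; j=2 S=63.2666 intr=46.4534 cont=46.3581 V=46.4534[EX]; j=3 S=92.5256 intr=17.1944 cont=22.6191 V=22.6191[hold]; j=4 S=135.3159 intr=0.0000 cont=5.3324 V=5.3324[hold]; j=5 S=197.8956 intr=0.0000 cont=0.0000 V=0.0000[hold]  S*(5)=63.2666
k=4: j=0 S=35.7721 intr=73.9479 cont=73.6895 V=73.9479[EX]; j=1 S=52.3156 intr=57.4044 cont=57.1835 V=57.4044[EX]; j=2 S=76.5100 intr=33.2100 cont=35.5035 V=35.5035[hold]; j=3 S=111.8936 intr=0.0000 cont=14.7116 V=14.7116[hold]; j=4 S=163.6412 intr=0.0000 cont=2.8983 V=2.8983[hold]  S*(4)=52.3156
k=3: j=0 S=43.2601 intr=66.4599 cont=66.2184 V=66.4599[EX]; j=1 S=63.2666 intr=46.4534 cont=47.2972 V=47.2972[hold]; j=2 S=92.5256 intr=17.1944 cont=25.9669 V=25.9669[hold]; j=3 S=135.3159 intr=0.0000 cont=9.3101 V=9.3101[hold]  S*(3)=43.2601
k=2: j=0 S=52.3156 intr=57.4044 cont=57.5661 V=57.5661[hold]; j=1 S=76.5100 intr=33.2100 cont=37.4800 V=37.4800[hold]; j=2 S=111.8936 intr=0.0000 cont=18.3346 V=18.3346[hold]  S*(2)=-
k=1: j=0 S=63.2666 intr=46.4534 cont=48.2812 V=48.2812[hold]; j=1 S=92.5256 intr=17.1944 cont=28.6837 V=28.6837[hold]  S*(1)=-
k=0: j=0 S=76.5100 intr=33.2100 cont=39.2466 V=39.2466[hold]  S*(0)=-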